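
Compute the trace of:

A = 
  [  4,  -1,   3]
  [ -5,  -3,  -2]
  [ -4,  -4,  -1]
0

tr(A) = 4 + -3 + -1 = 0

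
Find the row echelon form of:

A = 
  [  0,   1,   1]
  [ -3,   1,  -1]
Row operations:
Swap R1 ↔ R2

Resulting echelon form:
REF = 
  [ -3,   1,  -1]
  [  0,   1,   1]

Rank = 2 (number of non-zero pivot rows).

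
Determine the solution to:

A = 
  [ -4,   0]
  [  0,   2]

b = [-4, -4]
Row reduce the augmented matrix [A|b]:
(already in echelon form)
REF = 
  [ -4,   0,  -4]
  [  0,   2,  -4]

Back-substitution:
x₂ = (-4) / 2 = -2
x₁ = (-4 - (0)(-2)) / (-4) = 1

x = [1, -2]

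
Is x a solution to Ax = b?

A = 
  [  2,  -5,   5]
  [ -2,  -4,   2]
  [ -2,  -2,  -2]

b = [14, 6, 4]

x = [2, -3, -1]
Yes

Ax = [14, 6, 4] = b ✓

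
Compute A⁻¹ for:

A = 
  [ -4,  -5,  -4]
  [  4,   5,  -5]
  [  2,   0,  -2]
det(A) = (-4)·((5)(-2) - (-5)(0)) - (-5)·((4)(-2) - (-5)(2)) + (-4)·((4)(0) - (5)(2))
  = (-4)(-10) - (-5)(2) + (-4)(-10)
  = 90
det(A) = 90 ≠ 0, so A is invertible.

Cofactors Cᵢⱼ = (-1)ⁱ⁺ʲ·Mᵢⱼ:
C = 
  [-10,  -2, -10]
  [-10,  16, -10]
  [ 45, -36,   0]

adj(A) = Cᵀ:
adj(A) = 
  [-10, -10,  45]
  [ -2,  16, -36]
  [-10, -10,   0]

A⁻¹ = (1/90) · adj(A):
A⁻¹ = 
  [ -1/9,  -1/9,   1/2]
  [-1/45,  8/45,  -2/5]
  [ -1/9,  -1/9,     0]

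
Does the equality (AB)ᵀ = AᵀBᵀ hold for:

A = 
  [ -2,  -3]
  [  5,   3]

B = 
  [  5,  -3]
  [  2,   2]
No

(AB)ᵀ = 
  [-16,  31]
  [  0,  -9]

AᵀBᵀ = 
  [-25,   6]
  [-24,   0]

The two matrices differ, so (AB)ᵀ ≠ AᵀBᵀ in general. The correct identity is (AB)ᵀ = BᵀAᵀ.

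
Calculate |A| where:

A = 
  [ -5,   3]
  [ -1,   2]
-7

For a 2×2 matrix, det = ad - bc = (-5)(2) - (3)(-1) = -7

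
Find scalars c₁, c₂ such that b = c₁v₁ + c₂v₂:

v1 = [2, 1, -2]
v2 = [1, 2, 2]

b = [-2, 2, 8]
c1 = -2, c2 = 2

b = -2·v1 + 2·v2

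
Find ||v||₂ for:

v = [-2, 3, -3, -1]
4.796

||v||₂ = √((-2)² + (3)² + (-3)² + (-1)²) = √23 = 4.796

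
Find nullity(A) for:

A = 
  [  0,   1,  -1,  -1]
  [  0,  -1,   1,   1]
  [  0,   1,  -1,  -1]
nullity(A) = 3

Row reduce:
R2 → R2 + (1)·R1
R3 → R3 - (1)·R1
REF = 
  [  0,   1,  -1,  -1]
  [  0,   0,   0,   0]
  [  0,   0,   0,   0]
Pivot columns: 2 → 1 pivot.
rank(A) = 1, so nullity(A) = 4 - 1 = 3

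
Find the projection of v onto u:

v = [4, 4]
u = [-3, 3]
proj_u(v) = [0, 0]

v·u = (4)(-3) + (4)(3) = 0
u·u = (-3)² + (3)² = 18
proj_u(v) = (v·u / u·u) × u = (0/18) × u = (0) × u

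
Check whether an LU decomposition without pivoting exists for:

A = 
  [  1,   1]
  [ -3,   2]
Yes.
A[1,1] = 1 ≠ 0, so Gaussian elimination proceeds without a row swap: multiplier ℓ₂₁ = (-3)/(1) = -3, and U[2,2] = 2 - (-3)(1) = 5.
L = 
  [  1,   0]
  [ -3,   1]
U = 
  [  1,   1]
  [  0,   5]
Check row 2 of LU: [(-3)(1), (-3)(1) + 5] = [-3, 2] = row 2 of A ✓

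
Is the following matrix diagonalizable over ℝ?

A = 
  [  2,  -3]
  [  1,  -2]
Yes

tr(A) = 0, det(A) = -1
Characteristic polynomial: λ² - tr(A)λ + det(A) = λ² - 1
λ² - 1 = (λ + 1)(λ - 1)
Eigenvalues: 1, -1
λ=-1: alg. mult. = 1, geom. mult. = 2 - rank(A - (-1)I) = 2 - 1 = 1
λ=1: alg. mult. = 1, geom. mult. = 2 - rank(A - (1)I) = 2 - 1 = 1
Sum of geometric multiplicities equals n, so A has n independent eigenvectors.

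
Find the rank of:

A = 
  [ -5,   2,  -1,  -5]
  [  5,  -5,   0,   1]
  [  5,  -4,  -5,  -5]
rank(A) = 3

Row reduce:
R2 → R2 + (1)·R1
R3 → R3 + (1)·R1
R3 → R3 - (2/3)·R2
REF = 
  [   -5,     2,    -1,    -5]
  [    0,    -3,    -1,    -4]
  [    0,     0, -16/3, -22/3]
Pivot columns: 1, 2, 3 → 3 pivots.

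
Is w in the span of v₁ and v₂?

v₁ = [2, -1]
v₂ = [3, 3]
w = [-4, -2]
Yes

Form the augmented matrix and row-reduce:
[v₁|v₂|w] = 
  [  2,   3,  -4]
  [ -1,   3,  -2]
R2 → R2 + (1/2)·R1
REF = 
  [  2,   3,  -4]
  [  0, 9/2,  -4]

No row of the form [0 0 | nonzero], so the system is consistent. Back-substitution gives c₁ = -2/3, c₂ = -8/9: w = (-2/3)·v₁ + (-8/9)·v₂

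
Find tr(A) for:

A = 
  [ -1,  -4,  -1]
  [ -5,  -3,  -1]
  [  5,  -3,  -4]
-8

tr(A) = -1 + -3 + -4 = -8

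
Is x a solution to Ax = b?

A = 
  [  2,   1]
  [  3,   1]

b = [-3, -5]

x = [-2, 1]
Yes

Ax = [-3, -5] = b ✓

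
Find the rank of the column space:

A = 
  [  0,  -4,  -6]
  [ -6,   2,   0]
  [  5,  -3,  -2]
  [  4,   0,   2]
Row reduce:
Swap R1 ↔ R2
R3 → R3 + (5/6)·R1
R4 → R4 + (2/3)·R1
R3 → R3 - (1/3)·R2
R4 → R4 + (1/3)·R2
REF = 
  [ -6,   2,   0]
  [  0,  -4,  -6]
  [  0,   0,   0]
  [  0,   0,   0]
Pivot columns: 1, 2 → 2 pivots.
dim(Col(A)) = number of pivot columns = 2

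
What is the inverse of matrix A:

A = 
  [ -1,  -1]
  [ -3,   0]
det(A) = (-1)(0) - (-1)(-3) = -3
For a 2×2 matrix, A⁻¹ = (1/det(A)) · [[d, -b], [-c, a]]
    = (-1/3) · [[0, 1], [3, -1]]

A⁻¹ = 
  [   0, -1/3]
  [  -1,  1/3]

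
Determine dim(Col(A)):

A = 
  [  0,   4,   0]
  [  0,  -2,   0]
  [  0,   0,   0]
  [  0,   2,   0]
Row reduce:
R2 → R2 + (1/2)·R1
R4 → R4 - (1/2)·R1
REF = 
  [  0,   4,   0]
  [  0,   0,   0]
  [  0,   0,   0]
  [  0,   0,   0]
Pivot columns: 2 → 1 pivot.
dim(Col(A)) = number of pivot columns = 1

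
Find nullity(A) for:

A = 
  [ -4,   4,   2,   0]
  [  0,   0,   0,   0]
nullity(A) = 3

Row reduce:
(no row operations needed)
REF = 
  [ -4,   4,   2,   0]
  [  0,   0,   0,   0]
Pivot columns: 1 → 1 pivot.
rank(A) = 1, so nullity(A) = 4 - 1 = 3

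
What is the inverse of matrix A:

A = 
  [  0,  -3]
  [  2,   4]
det(A) = (0)(4) - (-3)(2) = 6
For a 2×2 matrix, A⁻¹ = (1/det(A)) · [[d, -b], [-c, a]]
    = (1/6) · [[4, 3], [-2, 0]]

A⁻¹ = 
  [ 2/3,  1/2]
  [-1/3,    0]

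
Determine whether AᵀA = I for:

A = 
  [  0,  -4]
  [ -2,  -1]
No

AᵀA = 
  [  4,   2]
  [  2,  17]
≠ I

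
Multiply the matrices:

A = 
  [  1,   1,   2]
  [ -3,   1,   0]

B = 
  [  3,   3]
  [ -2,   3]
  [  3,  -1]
A is 2×3 and B is 3×2, so AB is 2×2. Each entry is (row of A)·(column of B):
AB[1,1] = (1)(3) + (1)(-2) + (2)(3) = 7
AB[1,2] = (1)(3) + (1)(3) + (2)(-1) = 4
AB[2,1] = (-3)(3) + (1)(-2) + (0)(3) = -11
AB[2,2] = (-3)(3) + (1)(3) + (0)(-1) = -6

AB = 
  [  7,   4]
  [-11,  -6]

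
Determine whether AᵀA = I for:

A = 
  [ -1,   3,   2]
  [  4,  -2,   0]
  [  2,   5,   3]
No

AᵀA = 
  [ 21,  -1,   4]
  [ -1,  38,  21]
  [  4,  21,  13]
≠ I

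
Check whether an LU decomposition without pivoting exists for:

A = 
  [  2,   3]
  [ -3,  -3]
Yes.
A[1,1] = 2 ≠ 0, so Gaussian elimination proceeds without a row swap: multiplier ℓ₂₁ = (-3)/(2) = -3/2, and U[2,2] = -3 - (-3/2)(3) = 3/2.
L = 
  [   1,    0]
  [-3/2,    1]
U = 
  [  2,   3]
  [  0, 3/2]
Check row 2 of LU: [(-3/2)(2), (-3/2)(3) + (3/2)] = [-3, -3] = row 2 of A ✓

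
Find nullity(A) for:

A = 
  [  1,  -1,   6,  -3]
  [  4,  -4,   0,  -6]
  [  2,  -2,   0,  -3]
nullity(A) = 2

Row reduce:
R2 → R2 - (4)·R1
R3 → R3 - (2)·R1
R3 → R3 - (1/2)·R2
REF = 
  [  1,  -1,   6,  -3]
  [  0,   0, -24,   6]
  [  0,   0,   0,   0]
Pivot columns: 1, 3 → 2 pivots.
rank(A) = 2, so nullity(A) = 4 - 2 = 2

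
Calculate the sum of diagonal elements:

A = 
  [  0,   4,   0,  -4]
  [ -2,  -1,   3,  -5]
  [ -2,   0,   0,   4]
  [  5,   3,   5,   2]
1

tr(A) = 0 + -1 + 0 + 2 = 1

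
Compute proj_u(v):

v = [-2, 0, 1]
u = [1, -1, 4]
proj_u(v) = [1/9, -1/9, 4/9]

v·u = (-2)(1) + (0)(-1) + (1)(4) = 2
u·u = (1)² + (-1)² + (4)² = 18
proj_u(v) = (v·u / u·u) × u = (2/18) × u = (1/9) × u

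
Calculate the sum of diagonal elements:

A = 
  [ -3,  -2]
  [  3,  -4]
-7

tr(A) = -3 + -4 = -7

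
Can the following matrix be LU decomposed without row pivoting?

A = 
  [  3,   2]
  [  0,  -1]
Yes.
A[1,1] = 3 ≠ 0, so Gaussian elimination proceeds without a row swap: multiplier ℓ₂₁ = (0)/(3) = 0, and U[2,2] = -1 - (0)(2) = -1.
L = 
  [  1,   0]
  [  0,   1]
U = 
  [  3,   2]
  [  0,  -1]
Check row 2 of LU: [(0)(3), (0)(2) + (-1)] = [0, -1] = row 2 of A ✓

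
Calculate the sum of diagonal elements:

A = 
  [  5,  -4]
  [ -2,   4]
9

tr(A) = 5 + 4 = 9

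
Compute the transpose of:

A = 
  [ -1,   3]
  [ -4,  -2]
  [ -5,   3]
Aᵀ = 
  [ -1,  -4,  -5]
  [  3,  -2,   3]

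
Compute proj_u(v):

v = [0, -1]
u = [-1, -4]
proj_u(v) = [-4/17, -16/17]

v·u = (0)(-1) + (-1)(-4) = 4
u·u = (-1)² + (-4)² = 17
proj_u(v) = (v·u / u·u) × u = (4/17) × u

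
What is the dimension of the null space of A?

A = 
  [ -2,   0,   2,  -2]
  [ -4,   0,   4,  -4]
nullity(A) = 3

Row reduce:
R2 → R2 - (2)·R1
REF = 
  [ -2,   0,   2,  -2]
  [  0,   0,   0,   0]
Pivot columns: 1 → 1 pivot.
rank(A) = 1, so nullity(A) = 4 - 1 = 3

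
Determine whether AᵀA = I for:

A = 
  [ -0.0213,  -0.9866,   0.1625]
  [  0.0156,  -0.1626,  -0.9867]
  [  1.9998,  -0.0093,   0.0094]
No

AᵀA = 
  [  3.9999,  -0.0001,  -0.0001]
  [ -0.0001,   0.9999,   0]
  [ -0.0001,   0,   1.0001]
≠ I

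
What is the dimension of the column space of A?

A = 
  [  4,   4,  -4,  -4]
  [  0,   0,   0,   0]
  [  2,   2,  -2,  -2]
dim(Col(A)) = 1

Row reduce:
R3 → R3 - (1/2)·R1
REF = 
  [  4,   4,  -4,  -4]
  [  0,   0,   0,   0]
  [  0,   0,   0,   0]
Pivot columns: 1 → 1 pivot.
dim(Col(A)) = number of pivot columns = 1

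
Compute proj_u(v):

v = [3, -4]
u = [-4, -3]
proj_u(v) = [0, 0]

v·u = (3)(-4) + (-4)(-3) = 0
u·u = (-4)² + (-3)² = 25
proj_u(v) = (v·u / u·u) × u = (0/25) × u = (0) × u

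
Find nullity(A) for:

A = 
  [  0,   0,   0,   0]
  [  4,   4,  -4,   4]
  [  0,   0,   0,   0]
nullity(A) = 3

Row reduce:
Swap R1 ↔ R2
REF = 
  [  4,   4,  -4,   4]
  [  0,   0,   0,   0]
  [  0,   0,   0,   0]
Pivot columns: 1 → 1 pivot.
rank(A) = 1, so nullity(A) = 4 - 1 = 3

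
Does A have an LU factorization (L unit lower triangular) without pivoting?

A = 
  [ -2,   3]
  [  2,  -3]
Yes.
A[1,1] = -2 ≠ 0, so Gaussian elimination proceeds without a row swap: multiplier ℓ₂₁ = (2)/(-2) = -1, and U[2,2] = -3 - (-1)(3) = 0.
L = 
  [  1,   0]
  [ -1,   1]
U = 
  [ -2,   3]
  [  0,   0]
Check row 2 of LU: [(-1)(-2), (-1)(3) + 0] = [2, -3] = row 2 of A ✓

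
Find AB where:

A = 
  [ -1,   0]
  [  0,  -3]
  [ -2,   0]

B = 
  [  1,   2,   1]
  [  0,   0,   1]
A is 3×2 and B is 2×3, so AB is 3×3. Each entry is (row of A)·(column of B):
AB[1,1] = (-1)(1) + (0)(0) = -1
AB[1,2] = (-1)(2) + (0)(0) = -2
AB[1,3] = (-1)(1) + (0)(1) = -1
AB[2,1] = (0)(1) + (-3)(0) = 0
AB[2,2] = (0)(2) + (-3)(0) = 0
AB[2,3] = (0)(1) + (-3)(1) = -3
AB[3,1] = (-2)(1) + (0)(0) = -2
AB[3,2] = (-2)(2) + (0)(0) = -4
AB[3,3] = (-2)(1) + (0)(1) = -2

AB = 
  [ -1,  -2,  -1]
  [  0,   0,  -3]
  [ -2,  -4,  -2]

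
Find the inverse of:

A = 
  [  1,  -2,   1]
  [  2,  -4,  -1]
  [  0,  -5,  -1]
det(A) = (1)·((-4)(-1) - (-1)(-5)) - (-2)·((2)(-1) - (-1)(0)) + (1)·((2)(-5) - (-4)(0))
  = (1)(-1) - (-2)(-2) + (1)(-10)
  = -15
det(A) = -15 ≠ 0, so A is invertible.

Cofactors Cᵢⱼ = (-1)ⁱ⁺ʲ·Mᵢⱼ:
C = 
  [ -1,   2, -10]
  [ -7,  -1,   5]
  [  6,   3,   0]

adj(A) = Cᵀ:
adj(A) = 
  [ -1,  -7,   6]
  [  2,  -1,   3]
  [-10,   5,   0]

A⁻¹ = (-1/15) · adj(A):
A⁻¹ = 
  [ 1/15,  7/15,  -2/5]
  [-2/15,  1/15,  -1/5]
  [  2/3,  -1/3,     0]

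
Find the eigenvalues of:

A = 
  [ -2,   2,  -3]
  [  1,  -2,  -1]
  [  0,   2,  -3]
Characteristic polynomial: det(λI - A) = λ³ + 7λ² + 16λ + 16
Testing integer divisors of the constant term: p(-4) = 0, so (λ + 4) is a factor:
p(λ) = (λ + 4)(λ² + 3λ + 4)
λ² + 3λ + 4 = 0  ⇒  λ = (-3 ± √((3)² - 4·(4)))/2 = (-3 ± √(-7))/2
  = (-3 + i√7)/2,  (-3 - i√7)/2

λ = -4, (-3 + i√7)/2, (-3 - i√7)/2  (≈ -4, -1.5 + 1.323i, -1.5 - 1.323i)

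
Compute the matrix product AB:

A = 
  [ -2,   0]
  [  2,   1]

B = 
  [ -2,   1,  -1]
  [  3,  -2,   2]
AB = 
  [  4,  -2,   2]
  [ -1,   0,   0]

A is 2×2 and B is 2×3, so AB is 2×3. Each entry is (row of A)·(column of B):
AB[1,1] = (-2)(-2) + (0)(3) = 4
AB[1,2] = (-2)(1) + (0)(-2) = -2
AB[1,3] = (-2)(-1) + (0)(2) = 2
AB[2,1] = (2)(-2) + (1)(3) = -1
AB[2,2] = (2)(1) + (1)(-2) = 0
AB[2,3] = (2)(-1) + (1)(2) = 0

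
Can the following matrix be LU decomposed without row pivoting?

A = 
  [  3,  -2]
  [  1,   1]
Yes.
A[1,1] = 3 ≠ 0, so Gaussian elimination proceeds without a row swap: multiplier ℓ₂₁ = (1)/(3) = 1/3, and U[2,2] = 1 - (1/3)(-2) = 5/3.
L = 
  [  1,   0]
  [1/3,   1]
U = 
  [  3,  -2]
  [  0, 5/3]
Check row 2 of LU: [(1/3)(3), (1/3)(-2) + (5/3)] = [1, 1] = row 2 of A ✓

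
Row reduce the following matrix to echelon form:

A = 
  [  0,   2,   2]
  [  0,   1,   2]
Row operations:
R2 → R2 - (1/2)·R1

Resulting echelon form:
REF = 
  [  0,   2,   2]
  [  0,   0,   1]

Rank = 2 (number of non-zero pivot rows).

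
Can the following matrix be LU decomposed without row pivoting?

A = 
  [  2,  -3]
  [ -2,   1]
Yes.
A[1,1] = 2 ≠ 0, so Gaussian elimination proceeds without a row swap: multiplier ℓ₂₁ = (-2)/(2) = -1, and U[2,2] = 1 - (-1)(-3) = -2.
L = 
  [  1,   0]
  [ -1,   1]
U = 
  [  2,  -3]
  [  0,  -2]
Check row 2 of LU: [(-1)(2), (-1)(-3) + (-2)] = [-2, 1] = row 2 of A ✓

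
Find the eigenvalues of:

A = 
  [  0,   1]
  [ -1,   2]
λ = 1, 1

tr(A) = 2, det(A) = 1
Characteristic polynomial: λ² - tr(A)λ + det(A) = λ² - 2λ + 1
λ² - 2λ + 1 = (λ - 1)²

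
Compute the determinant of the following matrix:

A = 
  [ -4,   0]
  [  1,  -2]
For a 2×2 matrix, det = ad - bc = (-4)(-2) - (0)(1) = 8

det(A) = 8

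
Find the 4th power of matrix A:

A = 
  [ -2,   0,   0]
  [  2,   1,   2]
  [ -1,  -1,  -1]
A^4 = 
  [ 16,   0,   0]
  [-12,   1,   0]
  [  3,   0,   1]

A² = A·A:
A²[1,1] = (-2)(-2) + (0)(2) + (0)(-1) = 4
A²[1,2] = (-2)(0) + (0)(1) + (0)(-1) = 0
A²[1,3] = (-2)(0) + (0)(2) + (0)(-1) = 0
A²[2,1] = (2)(-2) + (1)(2) + (2)(-1) = -4
A²[2,2] = (2)(0) + (1)(1) + (2)(-1) = -1
A²[2,3] = (2)(0) + (1)(2) + (2)(-1) = 0
A²[3,1] = (-1)(-2) + (-1)(2) + (-1)(-1) = 1
A²[3,2] = (-1)(0) + (-1)(1) + (-1)(-1) = 0
A²[3,3] = (-1)(0) + (-1)(2) + (-1)(-1) = -1
A² = 
  [  4,   0,   0]
  [ -4,  -1,   0]
  [  1,   0,  -1]

A^3 = A^2·A:
A^3[1,1] = (4)(-2) + (0)(2) + (0)(-1) = -8
A^3[1,2] = (4)(0) + (0)(1) + (0)(-1) = 0
A^3[1,3] = (4)(0) + (0)(2) + (0)(-1) = 0
A^3[2,1] = (-4)(-2) + (-1)(2) + (0)(-1) = 6
A^3[2,2] = (-4)(0) + (-1)(1) + (0)(-1) = -1
A^3[2,3] = (-4)(0) + (-1)(2) + (0)(-1) = -2
A^3[3,1] = (1)(-2) + (0)(2) + (-1)(-1) = -1
A^3[3,2] = (1)(0) + (0)(1) + (-1)(-1) = 1
A^3[3,3] = (1)(0) + (0)(2) + (-1)(-1) = 1
A^3 = 
  [ -8,   0,   0]
  [  6,  -1,  -2]
  [ -1,   1,   1]

A^4 = A^3·A:
A^4[1,1] = (-8)(-2) + (0)(2) + (0)(-1) = 16
A^4[1,2] = (-8)(0) + (0)(1) + (0)(-1) = 0
A^4[1,3] = (-8)(0) + (0)(2) + (0)(-1) = 0
A^4[2,1] = (6)(-2) + (-1)(2) + (-2)(-1) = -12
A^4[2,2] = (6)(0) + (-1)(1) + (-2)(-1) = 1
A^4[2,3] = (6)(0) + (-1)(2) + (-2)(-1) = 0
A^4[3,1] = (-1)(-2) + (1)(2) + (1)(-1) = 3
A^4[3,2] = (-1)(0) + (1)(1) + (1)(-1) = 0
A^4[3,3] = (-1)(0) + (1)(2) + (1)(-1) = 1
A^4 = 
  [ 16,   0,   0]
  [-12,   1,   0]
  [  3,   0,   1]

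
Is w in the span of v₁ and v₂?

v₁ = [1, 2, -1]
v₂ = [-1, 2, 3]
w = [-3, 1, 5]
No

Form the augmented matrix and row-reduce:
[v₁|v₂|w] = 
  [  1,  -1,  -3]
  [  2,   2,   1]
  [ -1,   3,   5]
R2 → R2 - (2)·R1
R3 → R3 + (1)·R1
R3 → R3 - (1/2)·R2
REF = 
  [   1,   -1,   -3]
  [   0,    4,    7]
  [   0,    0, -3/2]

Row 3 reads [0 0 | -3/2], i.e. 0 = -3/2, so the system is inconsistent and w ∉ span{v₁, v₂}.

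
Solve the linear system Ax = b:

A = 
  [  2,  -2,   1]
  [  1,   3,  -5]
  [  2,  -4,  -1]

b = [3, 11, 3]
Row reduce the augmented matrix [A|b]:
R2 → R2 - (1/2)·R1
R3 → R3 - (1)·R1
R3 → R3 + (1/2)·R2
REF = 
  [    2,    -2,     1,     3]
  [    0,     4, -11/2,  19/2]
  [    0,     0, -19/4,  19/4]

Back-substitution:
x₃ = (19/4) / (-19/4) = -1
x₂ = (19/2 - (-11/2)(-1)) / 4 = 1
x₁ = (3 - (-2)(1) - (1)(-1)) / 2 = 3

x = [3, 1, -1]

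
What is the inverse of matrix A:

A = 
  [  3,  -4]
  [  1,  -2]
det(A) = (3)(-2) - (-4)(1) = -2
For a 2×2 matrix, A⁻¹ = (1/det(A)) · [[d, -b], [-c, a]]
    = (-1/2) · [[-2, 4], [-1, 3]]

A⁻¹ = 
  [   1,   -2]
  [ 1/2, -3/2]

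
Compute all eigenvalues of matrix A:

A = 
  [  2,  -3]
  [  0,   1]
λ = 2, 1

tr(A) = 3, det(A) = 2
Characteristic polynomial: λ² - tr(A)λ + det(A) = λ² - 3λ + 2
λ² - 3λ + 2 = (λ - 1)(λ - 2)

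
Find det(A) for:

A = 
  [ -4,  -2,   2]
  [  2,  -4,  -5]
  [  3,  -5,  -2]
94

Cofactor expansion along row 1:
det(A) = (-4)·((-4)(-2) - (-5)(-5)) - (-2)·((2)(-2) - (-5)(3)) + (2)·((2)(-5) - (-4)(3))
  = (-4)(-17) - (-2)(11) + (2)(2)
  = 94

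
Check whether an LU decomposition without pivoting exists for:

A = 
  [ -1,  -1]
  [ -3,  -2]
Yes.
A[1,1] = -1 ≠ 0, so Gaussian elimination proceeds without a row swap: multiplier ℓ₂₁ = (-3)/(-1) = 3, and U[2,2] = -2 - (3)(-1) = 1.
L = 
  [  1,   0]
  [  3,   1]
U = 
  [ -1,  -1]
  [  0,   1]
Check row 2 of LU: [(3)(-1), (3)(-1) + 1] = [-3, -2] = row 2 of A ✓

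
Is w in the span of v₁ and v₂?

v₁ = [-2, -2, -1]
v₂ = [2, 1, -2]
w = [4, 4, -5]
No

Form the augmented matrix and row-reduce:
[v₁|v₂|w] = 
  [ -2,   2,   4]
  [ -2,   1,   4]
  [ -1,  -2,  -5]
R2 → R2 - (1)·R1
R3 → R3 - (1/2)·R1
R3 → R3 - (3)·R2
REF = 
  [ -2,   2,   4]
  [  0,  -1,   0]
  [  0,   0,  -7]

Row 3 reads [0 0 | -7], i.e. 0 = -7, so the system is inconsistent and w ∉ span{v₁, v₂}.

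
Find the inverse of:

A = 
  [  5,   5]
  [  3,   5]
det(A) = (5)(5) - (5)(3) = 10
For a 2×2 matrix, A⁻¹ = (1/det(A)) · [[d, -b], [-c, a]]
    = (1/10) · [[5, -5], [-3, 5]]

A⁻¹ = 
  [  1/2,  -1/2]
  [-3/10,   1/2]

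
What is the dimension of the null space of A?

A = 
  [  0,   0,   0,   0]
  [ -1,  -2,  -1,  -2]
nullity(A) = 3

Row reduce:
Swap R1 ↔ R2
REF = 
  [ -1,  -2,  -1,  -2]
  [  0,   0,   0,   0]
Pivot columns: 1 → 1 pivot.
rank(A) = 1, so nullity(A) = 4 - 1 = 3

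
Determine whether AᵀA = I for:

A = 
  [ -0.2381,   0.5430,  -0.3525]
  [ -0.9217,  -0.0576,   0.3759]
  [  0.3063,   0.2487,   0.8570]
No

AᵀA = 
  [  1,   0,   0]
  [  0,   0.3600,   0.0001]
  [  0,   0.0001,   1]
≠ I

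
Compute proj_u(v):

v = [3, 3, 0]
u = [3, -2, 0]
proj_u(v) = [9/13, -6/13, 0]

v·u = (3)(3) + (3)(-2) + (0)(0) = 3
u·u = (3)² + (-2)² + (0)² = 13
proj_u(v) = (v·u / u·u) × u = (3/13) × u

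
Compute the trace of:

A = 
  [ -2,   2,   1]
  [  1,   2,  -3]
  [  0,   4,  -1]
-1

tr(A) = -2 + 2 + -1 = -1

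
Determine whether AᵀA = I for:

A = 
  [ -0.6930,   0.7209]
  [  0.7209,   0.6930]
Yes

AᵀA = 
  [  0.9999,   0]
  [  0,   0.9999]
≈ I (equal to I up to the 4-dp rounding of the entries)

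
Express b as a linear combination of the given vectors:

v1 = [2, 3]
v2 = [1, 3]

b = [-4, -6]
c1 = -2, c2 = 0

b = -2·v1 + 0·v2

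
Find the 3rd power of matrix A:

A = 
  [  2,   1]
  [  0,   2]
A² = A·A:
A²[1,1] = (2)(2) + (1)(0) = 4
A²[1,2] = (2)(1) + (1)(2) = 4
A²[2,1] = (0)(2) + (2)(0) = 0
A²[2,2] = (0)(1) + (2)(2) = 4
A² = 
  [  4,   4]
  [  0,   4]

A^3 = A^2·A:
A^3[1,1] = (4)(2) + (4)(0) = 8
A^3[1,2] = (4)(1) + (4)(2) = 12
A^3[2,1] = (0)(2) + (4)(0) = 0
A^3[2,2] = (0)(1) + (4)(2) = 8
A^3 = 
  [  8,  12]
  [  0,   8]

Therefore
A^3 = 
  [  8,  12]
  [  0,   8]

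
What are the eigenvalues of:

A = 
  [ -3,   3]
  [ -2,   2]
tr(A) = -1, det(A) = 0
Characteristic polynomial: λ² - tr(A)λ + det(A) = λ² + λ
λ² + λ = λ(λ + 1)

λ = 0, -1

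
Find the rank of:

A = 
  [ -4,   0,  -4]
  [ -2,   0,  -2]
rank(A) = 1

Row reduce:
R2 → R2 - (1/2)·R1
REF = 
  [ -4,   0,  -4]
  [  0,   0,   0]
Pivot columns: 1 → 1 pivot.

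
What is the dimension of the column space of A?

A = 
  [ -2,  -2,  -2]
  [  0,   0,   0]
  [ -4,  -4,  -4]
dim(Col(A)) = 1

Row reduce:
R3 → R3 - (2)·R1
REF = 
  [ -2,  -2,  -2]
  [  0,   0,   0]
  [  0,   0,   0]
Pivot columns: 1 → 1 pivot.
dim(Col(A)) = number of pivot columns = 1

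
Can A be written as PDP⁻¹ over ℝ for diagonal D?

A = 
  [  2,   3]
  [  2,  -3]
Yes

tr(A) = -1, det(A) = -12
Characteristic polynomial: λ² - tr(A)λ + det(A) = λ² + λ - 12
λ² + λ - 12 = (λ + 4)(λ - 3)
Eigenvalues: 3, -4
λ=-4: alg. mult. = 1, geom. mult. = 2 - rank(A - (-4)I) = 2 - 1 = 1
λ=3: alg. mult. = 1, geom. mult. = 2 - rank(A - (3)I) = 2 - 1 = 1
Sum of geometric multiplicities equals n, so A has n independent eigenvectors.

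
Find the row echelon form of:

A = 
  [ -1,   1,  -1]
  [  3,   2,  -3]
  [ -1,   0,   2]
Row operations:
R2 → R2 + (3)·R1
R3 → R3 - (1)·R1
R3 → R3 + (1/5)·R2

Resulting echelon form:
REF = 
  [ -1,   1,  -1]
  [  0,   5,  -6]
  [  0,   0, 9/5]

Rank = 3 (number of non-zero pivot rows).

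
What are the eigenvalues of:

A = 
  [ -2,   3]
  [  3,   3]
λ = (1 + √61)/2, (1 - √61)/2  (≈ 4.405, -3.405)

tr(A) = 1, det(A) = -15
Characteristic polynomial: λ² - tr(A)λ + det(A) = λ² - λ - 15
λ² - λ - 15 = 0  ⇒  λ = (1 ± √((-1)² - 4·(-15)))/2 = (1 ± √(61))/2
  = (1 + √61)/2,  (1 - √61)/2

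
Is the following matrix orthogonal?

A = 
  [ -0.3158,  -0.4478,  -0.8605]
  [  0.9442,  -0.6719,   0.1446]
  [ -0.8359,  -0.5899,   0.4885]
No

AᵀA = 
  [  1.6900,   0.0001,  -0.0001]
  [  0.0001,   1,   0]
  [ -0.0001,   0,   1]
≠ I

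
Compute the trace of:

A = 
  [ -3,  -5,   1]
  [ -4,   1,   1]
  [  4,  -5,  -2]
-4

tr(A) = -3 + 1 + -2 = -4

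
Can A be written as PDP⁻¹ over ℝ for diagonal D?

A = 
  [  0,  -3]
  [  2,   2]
No

tr(A) = 2, det(A) = 6
Characteristic polynomial: λ² - tr(A)λ + det(A) = λ² - 2λ + 6
λ² - 2λ + 6 = 0  ⇒  λ = (2 ± √((-2)² - 4·(6)))/2 = (2 ± √(-20))/2
  = 1 + i√5,  1 - i√5
Eigenvalues: 1 + i√5, 1 - i√5  (≈ 1 + 2.236i, 1 - 2.236i)
Has complex eigenvalues (not diagonalizable over ℝ).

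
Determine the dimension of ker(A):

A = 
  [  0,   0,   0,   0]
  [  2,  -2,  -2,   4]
nullity(A) = 3

Row reduce:
Swap R1 ↔ R2
REF = 
  [  2,  -2,  -2,   4]
  [  0,   0,   0,   0]
Pivot columns: 1 → 1 pivot.
rank(A) = 1, so nullity(A) = 4 - 1 = 3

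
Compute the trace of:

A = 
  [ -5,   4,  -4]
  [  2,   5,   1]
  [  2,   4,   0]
0

tr(A) = -5 + 5 + 0 = 0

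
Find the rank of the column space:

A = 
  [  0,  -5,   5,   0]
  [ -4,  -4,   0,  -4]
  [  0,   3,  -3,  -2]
Row reduce:
Swap R1 ↔ R2
R3 → R3 + (3/5)·R2
REF = 
  [ -4,  -4,   0,  -4]
  [  0,  -5,   5,   0]
  [  0,   0,   0,  -2]
Pivot columns: 1, 2, 4 → 3 pivots.
dim(Col(A)) = number of pivot columns = 3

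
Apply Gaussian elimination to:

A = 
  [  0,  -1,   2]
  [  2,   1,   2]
Row operations:
Swap R1 ↔ R2

Resulting echelon form:
REF = 
  [  2,   1,   2]
  [  0,  -1,   2]

Rank = 2 (number of non-zero pivot rows).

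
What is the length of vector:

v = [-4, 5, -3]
7.071

||v||₂ = √((-4)² + (5)² + (-3)²) = √50 = 7.071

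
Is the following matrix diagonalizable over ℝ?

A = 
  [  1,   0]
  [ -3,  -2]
Yes

tr(A) = -1, det(A) = -2
Characteristic polynomial: λ² - tr(A)λ + det(A) = λ² + λ - 2
λ² + λ - 2 = (λ + 2)(λ - 1)
Eigenvalues: 1, -2
λ=-2: alg. mult. = 1, geom. mult. = 2 - rank(A - (-2)I) = 2 - 1 = 1
λ=1: alg. mult. = 1, geom. mult. = 2 - rank(A - (1)I) = 2 - 1 = 1
Sum of geometric multiplicities equals n, so A has n independent eigenvectors.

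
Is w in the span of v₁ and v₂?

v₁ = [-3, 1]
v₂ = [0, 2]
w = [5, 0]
Yes

Form the augmented matrix and row-reduce:
[v₁|v₂|w] = 
  [ -3,   0,   5]
  [  1,   2,   0]
R2 → R2 + (1/3)·R1
REF = 
  [ -3,   0,   5]
  [  0,   2, 5/3]

No row of the form [0 0 | nonzero], so the system is consistent. Back-substitution gives c₁ = -5/3, c₂ = 5/6: w = (-5/3)·v₁ + (5/6)·v₂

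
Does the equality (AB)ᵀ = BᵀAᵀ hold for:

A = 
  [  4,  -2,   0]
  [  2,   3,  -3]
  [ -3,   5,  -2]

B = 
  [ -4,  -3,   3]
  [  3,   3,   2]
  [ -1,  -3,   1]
Yes

(AB)ᵀ = 
  [-22,   4,  29]
  [-18,  12,  30]
  [  8,   9,  -1]

BᵀAᵀ = 
  [-22,   4,  29]
  [-18,  12,  30]
  [  8,   9,  -1]

Both sides are equal — this is the standard identity (AB)ᵀ = BᵀAᵀ, which holds for all A, B.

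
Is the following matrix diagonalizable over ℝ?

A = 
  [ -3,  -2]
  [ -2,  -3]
Yes

tr(A) = -6, det(A) = 5
Characteristic polynomial: λ² - tr(A)λ + det(A) = λ² + 6λ + 5
λ² + 6λ + 5 = (λ + 5)(λ + 1)
Eigenvalues: -1, -5
λ=-5: alg. mult. = 1, geom. mult. = 2 - rank(A - (-5)I) = 2 - 1 = 1
λ=-1: alg. mult. = 1, geom. mult. = 2 - rank(A - (-1)I) = 2 - 1 = 1
Sum of geometric multiplicities equals n, so A has n independent eigenvectors.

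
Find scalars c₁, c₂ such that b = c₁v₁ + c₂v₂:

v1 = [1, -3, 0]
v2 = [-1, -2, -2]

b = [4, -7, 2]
c1 = 3, c2 = -1

b = 3·v1 + -1·v2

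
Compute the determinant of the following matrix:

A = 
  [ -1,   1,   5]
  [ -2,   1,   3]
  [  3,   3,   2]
Cofactor expansion along row 1:
det(A) = (-1)·((1)(2) - (3)(3)) - (1)·((-2)(2) - (3)(3)) + (5)·((-2)(3) - (1)(3))
  = (-1)(-7) - (1)(-13) + (5)(-9)
  = -25

det(A) = -25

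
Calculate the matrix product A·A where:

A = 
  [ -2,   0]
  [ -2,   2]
A² = A·A:
A²[1,1] = (-2)(-2) + (0)(-2) = 4
A²[1,2] = (-2)(0) + (0)(2) = 0
A²[2,1] = (-2)(-2) + (2)(-2) = 0
A²[2,2] = (-2)(0) + (2)(2) = 4
A² = 
  [  4,   0]
  [  0,   4]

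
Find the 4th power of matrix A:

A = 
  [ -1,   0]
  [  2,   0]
A² = A·A:
A²[1,1] = (-1)(-1) + (0)(2) = 1
A²[1,2] = (-1)(0) + (0)(0) = 0
A²[2,1] = (2)(-1) + (0)(2) = -2
A²[2,2] = (2)(0) + (0)(0) = 0
A² = 
  [  1,   0]
  [ -2,   0]

A^3 = A^2·A:
A^3[1,1] = (1)(-1) + (0)(2) = -1
A^3[1,2] = (1)(0) + (0)(0) = 0
A^3[2,1] = (-2)(-1) + (0)(2) = 2
A^3[2,2] = (-2)(0) + (0)(0) = 0
A^3 = 
  [ -1,   0]
  [  2,   0]

A^4 = A^3·A:
A^4[1,1] = (-1)(-1) + (0)(2) = 1
A^4[1,2] = (-1)(0) + (0)(0) = 0
A^4[2,1] = (2)(-1) + (0)(2) = -2
A^4[2,2] = (2)(0) + (0)(0) = 0
A^4 = 
  [  1,   0]
  [ -2,   0]

Therefore
A^4 = 
  [  1,   0]
  [ -2,   0]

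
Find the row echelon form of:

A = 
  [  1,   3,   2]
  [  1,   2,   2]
Row operations:
R2 → R2 - (1)·R1

Resulting echelon form:
REF = 
  [  1,   3,   2]
  [  0,  -1,   0]

Rank = 2 (number of non-zero pivot rows).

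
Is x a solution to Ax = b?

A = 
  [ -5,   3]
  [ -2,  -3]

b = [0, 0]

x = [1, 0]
No

Ax = [-5, -2] ≠ b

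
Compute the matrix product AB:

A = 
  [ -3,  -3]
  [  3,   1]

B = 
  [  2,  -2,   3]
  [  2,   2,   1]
A is 2×2 and B is 2×3, so AB is 2×3. Each entry is (row of A)·(column of B):
AB[1,1] = (-3)(2) + (-3)(2) = -12
AB[1,2] = (-3)(-2) + (-3)(2) = 0
AB[1,3] = (-3)(3) + (-3)(1) = -12
AB[2,1] = (3)(2) + (1)(2) = 8
AB[2,2] = (3)(-2) + (1)(2) = -4
AB[2,3] = (3)(3) + (1)(1) = 10

AB = 
  [-12,   0, -12]
  [  8,  -4,  10]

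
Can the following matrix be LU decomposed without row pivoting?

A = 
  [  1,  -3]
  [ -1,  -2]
Yes.
A[1,1] = 1 ≠ 0, so Gaussian elimination proceeds without a row swap: multiplier ℓ₂₁ = (-1)/(1) = -1, and U[2,2] = -2 - (-1)(-3) = -5.
L = 
  [  1,   0]
  [ -1,   1]
U = 
  [  1,  -3]
  [  0,  -5]
Check row 2 of LU: [(-1)(1), (-1)(-3) + (-5)] = [-1, -2] = row 2 of A ✓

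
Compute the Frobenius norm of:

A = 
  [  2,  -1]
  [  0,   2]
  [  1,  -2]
||A||_F = 3.742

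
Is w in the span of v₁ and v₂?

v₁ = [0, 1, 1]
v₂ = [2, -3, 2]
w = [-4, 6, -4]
Yes

Form the augmented matrix and row-reduce:
[v₁|v₂|w] = 
  [  0,   2,  -4]
  [  1,  -3,   6]
  [  1,   2,  -4]
Swap R1 ↔ R2
R3 → R3 - (1)·R1
R3 → R3 - (5/2)·R2
REF = 
  [  1,  -3,   6]
  [  0,   2,  -4]
  [  0,   0,   0]

No row of the form [0 0 | nonzero], so the system is consistent. Back-substitution gives c₁ = 0, c₂ = -2: w = (0)·v₁ + (-2)·v₂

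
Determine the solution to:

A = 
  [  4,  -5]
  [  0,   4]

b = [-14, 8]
x = [-1, 2]

Row reduce the augmented matrix [A|b]:
(already in echelon form)
REF = 
  [  4,  -5, -14]
  [  0,   4,   8]

Back-substitution:
x₂ = 8 / 4 = 2
x₁ = (-14 - (-5)(2)) / 4 = -1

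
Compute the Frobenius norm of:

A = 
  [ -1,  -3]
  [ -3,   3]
||A||_F = 5.292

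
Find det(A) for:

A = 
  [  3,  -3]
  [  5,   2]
21

For a 2×2 matrix, det = ad - bc = (3)(2) - (-3)(5) = 21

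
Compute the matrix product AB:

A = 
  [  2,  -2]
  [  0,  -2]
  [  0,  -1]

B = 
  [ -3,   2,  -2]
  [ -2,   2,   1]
AB = 
  [ -2,   0,  -6]
  [  4,  -4,  -2]
  [  2,  -2,  -1]

A is 3×2 and B is 2×3, so AB is 3×3. Each entry is (row of A)·(column of B):
AB[1,1] = (2)(-3) + (-2)(-2) = -2
AB[1,2] = (2)(2) + (-2)(2) = 0
AB[1,3] = (2)(-2) + (-2)(1) = -6
AB[2,1] = (0)(-3) + (-2)(-2) = 4
AB[2,2] = (0)(2) + (-2)(2) = -4
AB[2,3] = (0)(-2) + (-2)(1) = -2
AB[3,1] = (0)(-3) + (-1)(-2) = 2
AB[3,2] = (0)(2) + (-1)(2) = -2
AB[3,3] = (0)(-2) + (-1)(1) = -1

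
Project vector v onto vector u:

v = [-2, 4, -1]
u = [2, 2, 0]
v·u = (-2)(2) + (4)(2) + (-1)(0) = 4
u·u = (2)² + (2)² + (0)² = 8
proj_u(v) = (v·u / u·u) × u = (4/8) × u = (1/2) × u

proj_u(v) = [1, 1, 0]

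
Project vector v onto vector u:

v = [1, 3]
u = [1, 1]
v·u = (1)(1) + (3)(1) = 4
u·u = (1)² + (1)² = 2
proj_u(v) = (v·u / u·u) × u = (4/2) × u = (2) × u

proj_u(v) = [2, 2]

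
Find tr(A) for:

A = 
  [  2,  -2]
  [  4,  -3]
-1

tr(A) = 2 + -3 = -1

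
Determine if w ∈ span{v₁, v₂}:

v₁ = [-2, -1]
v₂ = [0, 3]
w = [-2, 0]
Yes

Form the augmented matrix and row-reduce:
[v₁|v₂|w] = 
  [ -2,   0,  -2]
  [ -1,   3,   0]
R2 → R2 - (1/2)·R1
REF = 
  [ -2,   0,  -2]
  [  0,   3,   1]

No row of the form [0 0 | nonzero], so the system is consistent. Back-substitution gives c₁ = 1, c₂ = 1/3: w = (1)·v₁ + (1/3)·v₂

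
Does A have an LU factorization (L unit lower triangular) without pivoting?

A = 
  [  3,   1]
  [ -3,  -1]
Yes.
A[1,1] = 3 ≠ 0, so Gaussian elimination proceeds without a row swap: multiplier ℓ₂₁ = (-3)/(3) = -1, and U[2,2] = -1 - (-1)(1) = 0.
L = 
  [  1,   0]
  [ -1,   1]
U = 
  [  3,   1]
  [  0,   0]
Check row 2 of LU: [(-1)(3), (-1)(1) + 0] = [-3, -1] = row 2 of A ✓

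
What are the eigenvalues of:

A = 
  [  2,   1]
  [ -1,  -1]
λ = (1 + √5)/2, (1 - √5)/2  (≈ 1.618, -0.618)

tr(A) = 1, det(A) = -1
Characteristic polynomial: λ² - tr(A)λ + det(A) = λ² - λ - 1
λ² - λ - 1 = 0  ⇒  λ = (1 ± √((-1)² - 4·(-1)))/2 = (1 ± √(5))/2
  = (1 + √5)/2,  (1 - √5)/2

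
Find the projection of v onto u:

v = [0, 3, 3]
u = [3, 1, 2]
proj_u(v) = [27/14, 9/14, 9/7]

v·u = (0)(3) + (3)(1) + (3)(2) = 9
u·u = (3)² + (1)² + (2)² = 14
proj_u(v) = (v·u / u·u) × u = (9/14) × u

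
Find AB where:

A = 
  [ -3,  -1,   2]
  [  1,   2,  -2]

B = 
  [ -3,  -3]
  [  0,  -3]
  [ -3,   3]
AB = 
  [  3,  18]
  [  3, -15]

A is 2×3 and B is 3×2, so AB is 2×2. Each entry is (row of A)·(column of B):
AB[1,1] = (-3)(-3) + (-1)(0) + (2)(-3) = 3
AB[1,2] = (-3)(-3) + (-1)(-3) + (2)(3) = 18
AB[2,1] = (1)(-3) + (2)(0) + (-2)(-3) = 3
AB[2,2] = (1)(-3) + (2)(-3) + (-2)(3) = -15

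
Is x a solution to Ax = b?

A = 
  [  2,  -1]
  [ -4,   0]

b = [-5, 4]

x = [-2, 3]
No

Ax = [-7, 8] ≠ b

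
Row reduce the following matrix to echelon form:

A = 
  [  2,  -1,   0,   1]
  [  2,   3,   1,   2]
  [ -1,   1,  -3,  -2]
Row operations:
R2 → R2 - (1)·R1
R3 → R3 + (1/2)·R1
R3 → R3 - (1/8)·R2

Resulting echelon form:
REF = 
  [    2,    -1,     0,     1]
  [    0,     4,     1,     1]
  [    0,     0, -25/8, -13/8]

Rank = 3 (number of non-zero pivot rows).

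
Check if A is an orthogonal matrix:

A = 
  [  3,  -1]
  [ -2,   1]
No

AᵀA = 
  [ 13,  -5]
  [ -5,   2]
≠ I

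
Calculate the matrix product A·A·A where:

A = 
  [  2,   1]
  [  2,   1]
A² = A·A:
A²[1,1] = (2)(2) + (1)(2) = 6
A²[1,2] = (2)(1) + (1)(1) = 3
A²[2,1] = (2)(2) + (1)(2) = 6
A²[2,2] = (2)(1) + (1)(1) = 3
A² = 
  [  6,   3]
  [  6,   3]

A^3 = A^2·A:
A^3[1,1] = (6)(2) + (3)(2) = 18
A^3[1,2] = (6)(1) + (3)(1) = 9
A^3[2,1] = (6)(2) + (3)(2) = 18
A^3[2,2] = (6)(1) + (3)(1) = 9
A^3 = 
  [ 18,   9]
  [ 18,   9]

Therefore
A^3 = 
  [ 18,   9]
  [ 18,   9]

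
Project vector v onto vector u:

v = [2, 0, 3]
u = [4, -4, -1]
v·u = (2)(4) + (0)(-4) + (3)(-1) = 5
u·u = (4)² + (-4)² + (-1)² = 33
proj_u(v) = (v·u / u·u) × u = (5/33) × u

proj_u(v) = [20/33, -20/33, -5/33]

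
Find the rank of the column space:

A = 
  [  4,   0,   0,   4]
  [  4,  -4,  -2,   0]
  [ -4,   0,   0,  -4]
dim(Col(A)) = 2

Row reduce:
R2 → R2 - (1)·R1
R3 → R3 + (1)·R1
REF = 
  [  4,   0,   0,   4]
  [  0,  -4,  -2,  -4]
  [  0,   0,   0,   0]
Pivot columns: 1, 2 → 2 pivots.
dim(Col(A)) = number of pivot columns = 2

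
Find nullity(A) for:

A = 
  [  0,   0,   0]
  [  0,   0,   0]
nullity(A) = 3

Row reduce:
(no row operations needed)
REF = 
  [  0,   0,   0]
  [  0,   0,   0]
Pivot columns: none → 0 pivots.
rank(A) = 0, so nullity(A) = 3 - 0 = 3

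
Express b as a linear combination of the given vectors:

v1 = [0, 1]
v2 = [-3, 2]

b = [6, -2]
c1 = 2, c2 = -2

b = 2·v1 + -2·v2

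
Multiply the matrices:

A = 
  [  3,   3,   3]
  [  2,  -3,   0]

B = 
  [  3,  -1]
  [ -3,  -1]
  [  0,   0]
AB = 
  [  0,  -6]
  [ 15,   1]

A is 2×3 and B is 3×2, so AB is 2×2. Each entry is (row of A)·(column of B):
AB[1,1] = (3)(3) + (3)(-3) + (3)(0) = 0
AB[1,2] = (3)(-1) + (3)(-1) + (3)(0) = -6
AB[2,1] = (2)(3) + (-3)(-3) + (0)(0) = 15
AB[2,2] = (2)(-1) + (-3)(-1) + (0)(0) = 1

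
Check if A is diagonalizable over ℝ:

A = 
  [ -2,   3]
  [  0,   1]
Yes

tr(A) = -1, det(A) = -2
Characteristic polynomial: λ² - tr(A)λ + det(A) = λ² + λ - 2
λ² + λ - 2 = (λ + 2)(λ - 1)
Eigenvalues: 1, -2
λ=-2: alg. mult. = 1, geom. mult. = 2 - rank(A - (-2)I) = 2 - 1 = 1
λ=1: alg. mult. = 1, geom. mult. = 2 - rank(A - (1)I) = 2 - 1 = 1
Sum of geometric multiplicities equals n, so A has n independent eigenvectors.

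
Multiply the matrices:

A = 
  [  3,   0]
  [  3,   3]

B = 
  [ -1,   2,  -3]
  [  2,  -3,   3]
AB = 
  [ -3,   6,  -9]
  [  3,  -3,   0]

A is 2×2 and B is 2×3, so AB is 2×3. Each entry is (row of A)·(column of B):
AB[1,1] = (3)(-1) + (0)(2) = -3
AB[1,2] = (3)(2) + (0)(-3) = 6
AB[1,3] = (3)(-3) + (0)(3) = -9
AB[2,1] = (3)(-1) + (3)(2) = 3
AB[2,2] = (3)(2) + (3)(-3) = -3
AB[2,3] = (3)(-3) + (3)(3) = 0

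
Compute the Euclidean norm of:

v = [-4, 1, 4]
5.745

||v||₂ = √((-4)² + (1)² + (4)²) = √33 = 5.745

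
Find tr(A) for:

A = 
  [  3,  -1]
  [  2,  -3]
0

tr(A) = 3 + -3 = 0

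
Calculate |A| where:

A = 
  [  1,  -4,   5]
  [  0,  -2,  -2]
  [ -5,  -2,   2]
Cofactor expansion along row 1:
det(A) = (1)·((-2)(2) - (-2)(-2)) - (-4)·((0)(2) - (-2)(-5)) + (5)·((0)(-2) - (-2)(-5))
  = (1)(-8) - (-4)(-10) + (5)(-10)
  = -98

det(A) = -98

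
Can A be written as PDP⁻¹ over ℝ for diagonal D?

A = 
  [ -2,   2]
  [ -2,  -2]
No

tr(A) = -4, det(A) = 8
Characteristic polynomial: λ² - tr(A)λ + det(A) = λ² + 4λ + 8
λ² + 4λ + 8 = 0  ⇒  λ = (-4 ± √((4)² - 4·(8)))/2 = (-4 ± √(-16))/2
  = -2 + 2i,  -2 - 2i
Eigenvalues: -2 + 2i, -2 - 2i  (≈ -2 + 2i, -2 - 2i)
Has complex eigenvalues (not diagonalizable over ℝ).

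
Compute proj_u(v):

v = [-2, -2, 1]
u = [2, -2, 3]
v·u = (-2)(2) + (-2)(-2) + (1)(3) = 3
u·u = (2)² + (-2)² + (3)² = 17
proj_u(v) = (v·u / u·u) × u = (3/17) × u

proj_u(v) = [6/17, -6/17, 9/17]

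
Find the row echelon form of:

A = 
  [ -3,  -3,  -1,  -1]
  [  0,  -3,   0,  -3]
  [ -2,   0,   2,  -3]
Row operations:
R3 → R3 - (2/3)·R1
R3 → R3 + (2/3)·R2

Resulting echelon form:
REF = 
  [   -3,    -3,    -1,    -1]
  [    0,    -3,     0,    -3]
  [    0,     0,   8/3, -13/3]

Rank = 3 (number of non-zero pivot rows).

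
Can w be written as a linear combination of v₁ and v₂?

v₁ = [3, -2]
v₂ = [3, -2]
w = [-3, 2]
Yes

Form the augmented matrix and row-reduce:
[v₁|v₂|w] = 
  [  3,   3,  -3]
  [ -2,  -2,   2]
R2 → R2 + (2/3)·R1
REF = 
  [  3,   3,  -3]
  [  0,   0,   0]

No row of the form [0 0 | nonzero], so the system is consistent. Back-substitution gives c₁ = -1, c₂ = 0: w = (-1)·v₁ + (0)·v₂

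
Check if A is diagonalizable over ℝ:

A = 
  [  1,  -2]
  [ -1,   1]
Yes

tr(A) = 2, det(A) = -1
Characteristic polynomial: λ² - tr(A)λ + det(A) = λ² - 2λ - 1
λ² - 2λ - 1 = 0  ⇒  λ = (2 ± √((-2)² - 4·(-1)))/2 = (2 ± √(8))/2
  = 1 + √2,  1 - √2
Eigenvalues: 1 + √2, 1 - √2  (≈ 2.414, -0.4142)
The two irrational eigenvalues are distinct (simple), so each has alg. mult. = geom. mult. = 1.
Sum of geometric multiplicities equals n, so A has n independent eigenvectors.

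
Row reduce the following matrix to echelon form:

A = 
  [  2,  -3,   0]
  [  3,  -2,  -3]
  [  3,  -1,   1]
Row operations:
R2 → R2 - (3/2)·R1
R3 → R3 - (3/2)·R1
R3 → R3 - (7/5)·R2

Resulting echelon form:
REF = 
  [   2,   -3,    0]
  [   0,  5/2,   -3]
  [   0,    0, 26/5]

Rank = 3 (number of non-zero pivot rows).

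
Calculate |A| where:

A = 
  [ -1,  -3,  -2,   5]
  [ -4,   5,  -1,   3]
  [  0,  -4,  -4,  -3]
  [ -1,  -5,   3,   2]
-893

Cofactor expansion along row 1: det(A) = a₁₁M₁₁ - a₁₂M₁₂ + a₁₃M₁₃ - a₁₄M₁₄

M₁₁ = det[[5, -1, 3]; [-4, -4, -3]; [-5, 3, 2]]
  = (5)·((-4)(2) - (-3)(3)) - (-1)·((-4)(2) - (-3)(-5)) + (3)·((-4)(3) - (-4)(-5))
  = (5)(1) - (-1)(-23) + (3)(-32)
  = -114
M₁₂ = det[[-4, -1, 3]; [0, -4, -3]; [-1, 3, 2]]
  = (-4)·((-4)(2) - (-3)(3)) - (-1)·((0)(2) - (-3)(-1)) + (3)·((0)(3) - (-4)(-1))
  = (-4)(1) - (-1)(-3) + (3)(-4)
  = -19
M₁₃ = det[[-4, 5, 3]; [0, -4, -3]; [-1, -5, 2]]
  = (-4)·((-4)(2) - (-3)(-5)) - (5)·((0)(2) - (-3)(-1)) + (3)·((0)(-5) - (-4)(-1))
  = (-4)(-23) - (5)(-3) + (3)(-4)
  = 95
M₁₄ = det[[-4, 5, -1]; [0, -4, -4]; [-1, -5, 3]]
  = (-4)·((-4)(3) - (-4)(-5)) - (5)·((0)(3) - (-4)(-1)) + (-1)·((0)(-5) - (-4)(-1))
  = (-4)(-32) - (5)(-4) + (-1)(-4)
  = 152

det(A) = (-1)(-114) - (-3)(-19) + (-2)(95) - (5)(152) = -893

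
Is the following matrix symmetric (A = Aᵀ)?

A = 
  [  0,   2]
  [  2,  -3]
Yes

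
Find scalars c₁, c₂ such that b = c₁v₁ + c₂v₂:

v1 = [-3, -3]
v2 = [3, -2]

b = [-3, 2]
c1 = 0, c2 = -1

b = 0·v1 + -1·v2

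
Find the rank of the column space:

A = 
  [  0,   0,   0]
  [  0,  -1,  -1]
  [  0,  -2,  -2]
dim(Col(A)) = 1

Row reduce:
Swap R1 ↔ R2
R3 → R3 - (2)·R1
REF = 
  [  0,  -1,  -1]
  [  0,   0,   0]
  [  0,   0,   0]
Pivot columns: 2 → 1 pivot.
dim(Col(A)) = number of pivot columns = 1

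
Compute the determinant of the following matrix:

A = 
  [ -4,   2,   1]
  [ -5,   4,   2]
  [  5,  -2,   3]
Cofactor expansion along row 1:
det(A) = (-4)·((4)(3) - (2)(-2)) - (2)·((-5)(3) - (2)(5)) + (1)·((-5)(-2) - (4)(5))
  = (-4)(16) - (2)(-25) + (1)(-10)
  = -24

det(A) = -24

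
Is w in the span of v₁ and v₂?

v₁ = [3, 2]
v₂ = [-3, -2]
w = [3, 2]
Yes

Form the augmented matrix and row-reduce:
[v₁|v₂|w] = 
  [  3,  -3,   3]
  [  2,  -2,   2]
R2 → R2 - (2/3)·R1
REF = 
  [  3,  -3,   3]
  [  0,   0,   0]

No row of the form [0 0 | nonzero], so the system is consistent. Back-substitution gives c₁ = 1, c₂ = 0: w = (1)·v₁ + (0)·v₂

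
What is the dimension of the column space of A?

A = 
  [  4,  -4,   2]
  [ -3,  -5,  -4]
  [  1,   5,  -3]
Row reduce:
R2 → R2 + (3/4)·R1
R3 → R3 - (1/4)·R1
R3 → R3 + (3/4)·R2
REF = 
  [    4,    -4,     2]
  [    0,    -8,  -5/2]
  [    0,     0, -43/8]
Pivot columns: 1, 2, 3 → 3 pivots.
dim(Col(A)) = number of pivot columns = 3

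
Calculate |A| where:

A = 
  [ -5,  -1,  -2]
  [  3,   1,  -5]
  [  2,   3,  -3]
-73

Cofactor expansion along row 1:
det(A) = (-5)·((1)(-3) - (-5)(3)) - (-1)·((3)(-3) - (-5)(2)) + (-2)·((3)(3) - (1)(2))
  = (-5)(12) - (-1)(1) + (-2)(7)
  = -73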